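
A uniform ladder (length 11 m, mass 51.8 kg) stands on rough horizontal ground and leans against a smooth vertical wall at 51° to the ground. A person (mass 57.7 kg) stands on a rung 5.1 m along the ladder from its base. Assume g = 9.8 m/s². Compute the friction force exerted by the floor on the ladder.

f ≈ 418 N

Torques about the foot: N_wall · 11 sin 51° = 51.8×9.8×5.5 cos 51° + 57.7×9.8×5.1 cos 51° → N_wall = 417.84 N.
ΣF_x = 0: f_floor = N_wall = 417.84 N.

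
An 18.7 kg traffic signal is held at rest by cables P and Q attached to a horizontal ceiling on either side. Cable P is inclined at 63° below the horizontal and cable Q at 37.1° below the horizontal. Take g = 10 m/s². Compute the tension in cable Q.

T_Q ≈ 86.2 N

Weight W = 18.7 × 10 = 187 N acts straight down.
Horizontal: T_P cos 63° = T_Q cos 37.1°  →  T_P = 1.757 T_Q.
Vertical: T_P sin 63° + T_Q sin 37.1° = 187.
Substituting the horizontal relation into the vertical equation gives 2.169 T_Q = 187, so T_Q = 86.23 N.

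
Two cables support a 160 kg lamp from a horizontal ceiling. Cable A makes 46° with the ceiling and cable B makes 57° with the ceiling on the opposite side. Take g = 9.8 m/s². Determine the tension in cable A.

T_A ≈ 876 N

Weight W = 160 × 9.8 = 1568 N acts straight down.
Horizontal: T_A cos 46° = T_B cos 57°  →  T_B = 1.275 T_A.
Vertical: T_A sin 46° + T_B sin 57° = 1568.
Substituting the horizontal relation into the vertical equation gives 1.789 T_A = 1568, so T_A = 876.5 N.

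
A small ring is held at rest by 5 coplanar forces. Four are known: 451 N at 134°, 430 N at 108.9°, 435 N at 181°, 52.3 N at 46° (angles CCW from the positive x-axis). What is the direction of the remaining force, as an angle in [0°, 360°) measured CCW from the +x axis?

Sum the known components: ΣF_x = -851.2 N, ΣF_y = 761.3 N.
For equilibrium the remaining force must supply (−ΣF_x, −ΣF_y) = (851.2, -761.3) N.
Magnitude = √((851.2)² + (-761.3)²) = 1142 N; direction = atan2(-761.3, 851.2) = 318.2°.

θ ≈ 318°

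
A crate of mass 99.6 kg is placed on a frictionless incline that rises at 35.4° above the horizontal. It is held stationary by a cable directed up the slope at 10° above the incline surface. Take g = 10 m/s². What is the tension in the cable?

T ≈ 586 N

Take axes along and perpendicular to the incline. Weight components: W sin 35.4° = 577 N down-slope, W cos 35.4° = 811.9 N into the surface.
Along incline: T cos 10° = W sin 35.4° → T = 585.9 N.
Perpendicular: N = W cos 35.4° − T sin 10° = 710.1 N.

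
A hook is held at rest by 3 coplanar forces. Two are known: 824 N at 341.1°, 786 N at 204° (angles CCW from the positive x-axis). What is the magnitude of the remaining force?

F ≈ 590 N

Sum the known components: ΣF_x = 61.53 N, ΣF_y = -586.6 N.
For equilibrium the remaining force must supply (−ΣF_x, −ΣF_y) = (-61.53, 586.6) N.
Magnitude = √((-61.53)² + (586.6)²) = 589.8 N; direction = atan2(586.6, -61.53) = 96.0°.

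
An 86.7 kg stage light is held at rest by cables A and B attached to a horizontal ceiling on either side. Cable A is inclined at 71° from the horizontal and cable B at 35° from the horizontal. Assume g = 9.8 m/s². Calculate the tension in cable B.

T_B ≈ 288 N

Weight W = 86.7 × 9.8 = 849.7 N acts straight down.
Horizontal: T_A cos 71° = T_B cos 35°  →  T_A = 2.516 T_B.
Vertical: T_A sin 71° + T_B sin 35° = 849.7.
Substituting the horizontal relation into the vertical equation gives 2.953 T_B = 849.7, so T_B = 287.8 N.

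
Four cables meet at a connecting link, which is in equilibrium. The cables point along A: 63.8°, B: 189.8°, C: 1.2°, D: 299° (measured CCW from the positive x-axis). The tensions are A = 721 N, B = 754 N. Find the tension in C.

T_C ≈ 136 N

Resolve: ΣF_x = 721 cos 63.8° + 754 cos 189.8° + T_C cos 1.2° + T_D cos 299° = 0.
        ΣF_y = 721 sin 63.8° + 754 sin 189.8° + T_C sin 1.2° + T_D sin 299° = 0.
The known terms sum to (-424.7, 518.6) N, so 0.9998 T_C + 0.4848 T_D = 424.7 and 0.0209 T_C − 0.8746 T_D = -518.6.
Solving simultaneously: T_C = 135.7 N, T_D = 596.2 N.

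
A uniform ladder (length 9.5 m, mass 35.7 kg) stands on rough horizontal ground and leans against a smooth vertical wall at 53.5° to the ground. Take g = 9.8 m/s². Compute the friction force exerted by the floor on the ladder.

Torques about the foot: N_wall · 9.5 sin 53.5° = 35.7×9.8×4.75 cos 53.5° → N_wall = 129.44 N.
ΣF_x = 0: f_floor = N_wall = 129.44 N.

f ≈ 129 N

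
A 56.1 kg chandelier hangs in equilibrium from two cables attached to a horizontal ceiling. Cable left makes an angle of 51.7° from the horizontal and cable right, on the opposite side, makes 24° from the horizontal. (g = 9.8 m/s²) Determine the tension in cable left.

Weight W = 56.1 × 9.8 = 549.8 N acts straight down.
Horizontal: T_left cos 51.7° = T_right cos 24°  →  T_right = 0.6784 T_left.
Vertical: T_left sin 51.7° + T_right sin 24° = 549.8.
Substituting the horizontal relation into the vertical equation gives 1.061 T_left = 549.8, so T_left = 518.3 N.

T_left ≈ 518 N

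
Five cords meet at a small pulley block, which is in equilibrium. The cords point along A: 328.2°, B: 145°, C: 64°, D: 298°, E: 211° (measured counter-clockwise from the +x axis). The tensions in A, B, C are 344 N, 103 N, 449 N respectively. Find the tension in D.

T_D ≈ 32.7 N

Resolve: ΣF_x = 344 cos 328.2° + 103 cos 145° + 449 cos 64° + T_D cos 298° + T_E cos 211° = 0.
        ΣF_y = 344 sin 328.2° + 103 sin 145° + 449 sin 64° + T_D sin 298° + T_E sin 211° = 0.
The known terms sum to (404.8, 281.4) N, so 0.4695 T_D − 0.8572 T_E = -404.8 and -0.8829 T_D − 0.5150 T_E = -281.4.
Solving simultaneously: T_D = 32.72 N, T_E = 490.2 N.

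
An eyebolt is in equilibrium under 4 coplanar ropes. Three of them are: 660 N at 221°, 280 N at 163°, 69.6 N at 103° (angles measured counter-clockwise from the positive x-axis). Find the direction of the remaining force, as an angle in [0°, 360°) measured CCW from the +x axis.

Sum the known components: ΣF_x = -781.5 N, ΣF_y = -283.3 N.
For equilibrium the remaining force must supply (−ΣF_x, −ΣF_y) = (781.5, 283.3) N.
Magnitude = √((781.5)² + (283.3)²) = 831.3 N; direction = atan2(283.3, 781.5) = 19.9°.

θ ≈ 19.9°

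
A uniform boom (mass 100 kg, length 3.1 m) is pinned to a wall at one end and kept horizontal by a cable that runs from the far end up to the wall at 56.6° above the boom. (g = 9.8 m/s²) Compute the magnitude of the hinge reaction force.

Take torques about the hinge: T sin 56.6° · 3.1 = 100×9.8×1.55 = 1519 N·m.
So T = 1519 / (0.8348 × 3.1) = 586.93 N.
ΣF_x = 0: H_x = T cos 56.6° = 323.1 N.
ΣF_y = 0: H_y = (100×9.8) − T sin 56.6° = 980 − 490 = 490 N.
|H| = √(H_x² + H_y²) = √((323.1)² + (490)²) = 586.93 N.

|H| ≈ 587 N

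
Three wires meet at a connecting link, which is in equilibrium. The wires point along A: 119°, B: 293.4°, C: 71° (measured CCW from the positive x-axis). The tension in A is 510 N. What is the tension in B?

Resolve: ΣF_x = 510 cos 119° + T_B cos 293.4° + T_C cos 71° = 0.
        ΣF_y = 510 sin 119° + T_B sin 293.4° + T_C sin 71° = 0.
The known terms sum to (-247.3, 446.1) N, so 0.3971 T_B + 0.3256 T_C = 247.3 and -0.9178 T_B + 0.9455 T_C = -446.1.
Solving simultaneously: T_B = 562.1 N, T_C = 73.81 N.

T_B ≈ 562 N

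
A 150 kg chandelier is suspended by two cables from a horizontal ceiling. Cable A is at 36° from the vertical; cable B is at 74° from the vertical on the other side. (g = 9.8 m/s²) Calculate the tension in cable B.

T_B ≈ 919 N

Angles from the horizontal: cable A is 90° − 36° = 54°, cable B is 90° − 74° = 16°.
Weight W = 150 × 9.8 = 1470 N acts straight down.
Horizontal: T_A cos 54° = T_B cos 16°  →  T_A = 1.635 T_B.
Vertical: T_A sin 54° + T_B sin 16° = 1470.
Substituting the horizontal relation into the vertical equation gives 1.599 T_B = 1470, so T_B = 919.5 N.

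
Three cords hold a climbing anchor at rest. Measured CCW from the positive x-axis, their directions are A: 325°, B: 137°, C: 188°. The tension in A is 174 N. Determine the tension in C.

T_C ≈ 31.2 N

Resolve: ΣF_x = 174 cos 325° + T_B cos 137° + T_C cos 188° = 0.
        ΣF_y = 174 sin 325° + T_B sin 137° + T_C sin 188° = 0.
The known terms sum to (142.5, -99.8) N, so -0.7314 T_B − 0.9903 T_C = -142.5 and 0.6820 T_B − 0.1392 T_C = 99.8.
Solving simultaneously: T_B = 152.7 N, T_C = 31.16 N.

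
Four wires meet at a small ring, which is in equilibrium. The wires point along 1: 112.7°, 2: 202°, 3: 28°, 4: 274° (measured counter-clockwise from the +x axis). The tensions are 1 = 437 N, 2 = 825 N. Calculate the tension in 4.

Resolve: ΣF_x = 437 cos 112.7° + 825 cos 202° + T_3 cos 28° + T_4 cos 274° = 0.
        ΣF_y = 437 sin 112.7° + 825 sin 202° + T_3 sin 28° + T_4 sin 274° = 0.
The known terms sum to (-933.6, 94.1) N, so 0.8829 T_3 + 0.0698 T_4 = 933.6 and 0.4695 T_3 − 0.9976 T_4 = -94.1.
Solving simultaneously: T_3 = 1012 N, T_4 = 570.7 N.

T_4 ≈ 571 N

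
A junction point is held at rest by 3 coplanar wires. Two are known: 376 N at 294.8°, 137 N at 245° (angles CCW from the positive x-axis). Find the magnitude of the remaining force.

Sum the known components: ΣF_x = 99.82 N, ΣF_y = -465.5 N.
For equilibrium the remaining force must supply (−ΣF_x, −ΣF_y) = (-99.82, 465.5) N.
Magnitude = √((-99.82)² + (465.5)²) = 476.1 N; direction = atan2(465.5, -99.82) = 102.1°.

F ≈ 476 N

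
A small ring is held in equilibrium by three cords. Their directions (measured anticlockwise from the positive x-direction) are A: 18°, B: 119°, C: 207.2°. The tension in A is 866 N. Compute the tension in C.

T_C ≈ 851 N

Resolve: ΣF_x = 866 cos 18° + T_B cos 119° + T_C cos 207.2° = 0.
        ΣF_y = 866 sin 18° + T_B sin 119° + T_C sin 207.2° = 0.
The known terms sum to (823.6, 267.6) N, so -0.4848 T_B − 0.8894 T_C = -823.6 and 0.8746 T_B − 0.4571 T_C = -267.6.
Solving simultaneously: T_B = 138.5 N, T_C = 850.5 N.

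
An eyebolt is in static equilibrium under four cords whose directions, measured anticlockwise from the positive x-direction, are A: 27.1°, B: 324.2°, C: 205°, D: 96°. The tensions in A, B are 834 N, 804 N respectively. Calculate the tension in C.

Resolve: ΣF_x = 834 cos 27.1° + 804 cos 324.2° + T_C cos 205° + T_D cos 96° = 0.
        ΣF_y = 834 sin 27.1° + 804 sin 324.2° + T_C sin 205° + T_D sin 96° = 0.
The known terms sum to (1395, -90.38) N, so -0.9063 T_C − 0.1045 T_D = -1395 and -0.4226 T_C + 0.9945 T_D = 90.38.
Solving simultaneously: T_C = 1457 N, T_D = 709.9 N.

T_C ≈ 1460 N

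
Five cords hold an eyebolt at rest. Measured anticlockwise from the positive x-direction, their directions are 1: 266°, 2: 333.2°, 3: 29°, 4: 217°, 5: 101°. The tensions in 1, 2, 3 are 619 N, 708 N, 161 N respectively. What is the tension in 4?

Resolve: ΣF_x = 619 cos 266° + 708 cos 333.2° + 161 cos 29° + T_4 cos 217° + T_5 cos 101° = 0.
        ΣF_y = 619 sin 266° + 708 sin 333.2° + 161 sin 29° + T_4 sin 217° + T_5 sin 101° = 0.
The known terms sum to (729.6, -858.7) N, so -0.7986 T_4 − 0.1908 T_5 = -729.6 and -0.6018 T_4 + 0.9816 T_5 = 858.7.
Solving simultaneously: T_4 = 614.5 N, T_5 = 1251 N.

T_4 ≈ 615 N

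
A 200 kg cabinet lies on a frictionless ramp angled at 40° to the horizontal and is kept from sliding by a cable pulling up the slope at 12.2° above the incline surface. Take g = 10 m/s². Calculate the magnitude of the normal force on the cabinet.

Take axes along and perpendicular to the incline. Weight components: W sin 40° = 1286 N down-slope, W cos 40° = 1532 N into the surface.
Along incline: T cos 12.2° = W sin 40° → T = 1315 N.
Perpendicular: N = W cos 40° − T sin 12.2° = 1254 N.

N ≈ 1250 N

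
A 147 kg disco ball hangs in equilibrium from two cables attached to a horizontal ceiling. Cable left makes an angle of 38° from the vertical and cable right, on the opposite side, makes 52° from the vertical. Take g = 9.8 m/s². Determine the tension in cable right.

T_right ≈ 887 N

Angles from the horizontal: cable left is 90° − 38° = 52°, cable right is 90° − 52° = 38°.
Weight W = 147 × 9.8 = 1441 N acts straight down.
Horizontal: T_left cos 52° = T_right cos 38°  →  T_left = 1.28 T_right.
Vertical: T_left sin 52° + T_right sin 38° = 1441.
Substituting the horizontal relation into the vertical equation gives 1.624 T_right = 1441, so T_right = 886.9 N.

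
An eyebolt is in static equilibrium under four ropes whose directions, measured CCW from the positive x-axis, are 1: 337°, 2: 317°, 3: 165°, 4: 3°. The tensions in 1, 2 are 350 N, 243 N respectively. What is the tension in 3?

T_3 ≈ 1060 N

Resolve: ΣF_x = 350 cos 337° + 243 cos 317° + T_3 cos 165° + T_4 cos 3° = 0.
        ΣF_y = 350 sin 337° + 243 sin 317° + T_3 sin 165° + T_4 sin 3° = 0.
The known terms sum to (499.9, -302.5) N, so -0.9659 T_3 + 0.9986 T_4 = -499.9 and 0.2588 T_3 + 0.0523 T_4 = 302.5.
Solving simultaneously: T_3 = 1062 N, T_4 = 526.8 N.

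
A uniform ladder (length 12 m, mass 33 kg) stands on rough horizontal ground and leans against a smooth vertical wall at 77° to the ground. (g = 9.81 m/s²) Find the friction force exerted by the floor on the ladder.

f ≈ 37.4 N

Torques about the foot: N_wall · 12 sin 77° = 33×9.81×6 cos 77° → N_wall = 37.369 N.
ΣF_x = 0: f_floor = N_wall = 37.369 N.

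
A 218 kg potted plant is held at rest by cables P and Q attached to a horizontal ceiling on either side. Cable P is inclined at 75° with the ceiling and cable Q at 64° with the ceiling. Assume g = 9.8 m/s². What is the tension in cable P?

Weight W = 218 × 9.8 = 2136 N acts straight down.
Horizontal: T_P cos 75° = T_Q cos 64°  →  T_Q = 0.5904 T_P.
Vertical: T_P sin 75° + T_Q sin 64° = 2136.
Substituting the horizontal relation into the vertical equation gives 1.497 T_P = 2136, so T_P = 1428 N.

T_P ≈ 1430 N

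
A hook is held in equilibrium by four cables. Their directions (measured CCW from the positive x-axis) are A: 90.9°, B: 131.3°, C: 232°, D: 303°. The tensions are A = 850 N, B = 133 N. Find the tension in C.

Resolve: ΣF_x = 850 cos 90.9° + 133 cos 131.3° + T_C cos 232° + T_D cos 303° = 0.
        ΣF_y = 850 sin 90.9° + 133 sin 131.3° + T_C sin 232° + T_D sin 303° = 0.
The known terms sum to (-101.1, 949.8) N, so -0.6157 T_C + 0.5446 T_D = 101.1 and -0.7880 T_C − 0.8387 T_D = -949.8.
Solving simultaneously: T_C = 457.4 N, T_D = 702.7 N.

T_C ≈ 457 N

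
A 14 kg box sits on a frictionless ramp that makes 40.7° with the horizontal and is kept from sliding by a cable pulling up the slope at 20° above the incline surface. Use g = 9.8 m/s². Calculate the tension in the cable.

T ≈ 95.2 N

Take axes along and perpendicular to the incline. Weight components: W sin 40.7° = 89.47 N down-slope, W cos 40.7° = 104 N into the surface.
Along incline: T cos 20° = W sin 40.7° → T = 95.21 N.
Perpendicular: N = W cos 40.7° − T sin 20° = 71.45 N.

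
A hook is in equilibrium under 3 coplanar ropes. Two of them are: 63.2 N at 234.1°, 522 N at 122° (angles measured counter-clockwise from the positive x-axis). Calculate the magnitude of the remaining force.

Sum the known components: ΣF_x = -313.7 N, ΣF_y = 391.5 N.
For equilibrium the remaining force must supply (−ΣF_x, −ΣF_y) = (313.7, -391.5) N.
Magnitude = √((313.7)² + (-391.5)²) = 501.7 N; direction = atan2(-391.5, 313.7) = 308.7°.

F ≈ 502 N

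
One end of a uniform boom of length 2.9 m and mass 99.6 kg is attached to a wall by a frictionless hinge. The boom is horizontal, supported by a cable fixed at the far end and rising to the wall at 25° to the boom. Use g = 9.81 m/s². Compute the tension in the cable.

T ≈ 1160 N

Take torques about the hinge: T sin 25° · 2.9 = 99.6×9.81×1.45 = 1416.8 N·m.
So T = 1416.8 / (0.4226 × 2.9) = 1156 N.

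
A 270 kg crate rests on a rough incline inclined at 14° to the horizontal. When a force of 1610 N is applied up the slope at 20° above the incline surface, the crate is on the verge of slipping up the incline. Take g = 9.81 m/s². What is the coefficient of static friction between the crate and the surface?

On the verge of sliding up the incline, friction is at its maximum μN and acts down the slope.
Perpendicular to incline: N = W cos 14° − P sin 20° = 2570 − 550.7 = 2019 N.
Along incline: P cos 20° − μN = W sin 14° → μ = −(W sin 14° − P cos 20°) / N = 0.4319.

μ ≈ 0.432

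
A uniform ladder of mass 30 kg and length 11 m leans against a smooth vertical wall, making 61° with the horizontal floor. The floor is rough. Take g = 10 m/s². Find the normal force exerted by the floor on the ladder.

N_floor ≈ 300 N

ΣF_y = 0: N_floor = 30×10 = 300 N.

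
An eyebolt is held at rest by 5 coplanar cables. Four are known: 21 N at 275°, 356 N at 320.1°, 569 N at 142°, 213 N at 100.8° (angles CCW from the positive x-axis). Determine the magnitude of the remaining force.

F ≈ 377 N

Sum the known components: ΣF_x = -213.3 N, ΣF_y = 310.3 N.
For equilibrium the remaining force must supply (−ΣF_x, −ΣF_y) = (213.3, -310.3) N.
Magnitude = √((213.3)² + (-310.3)²) = 376.5 N; direction = atan2(-310.3, 213.3) = 304.5°.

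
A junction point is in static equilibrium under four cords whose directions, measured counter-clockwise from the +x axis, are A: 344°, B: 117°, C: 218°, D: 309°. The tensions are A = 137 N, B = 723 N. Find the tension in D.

Resolve: ΣF_x = 137 cos 344° + 723 cos 117° + T_C cos 218° + T_D cos 309° = 0.
        ΣF_y = 137 sin 344° + 723 sin 117° + T_C sin 218° + T_D sin 309° = 0.
The known terms sum to (-196.5, 606.4) N, so -0.7880 T_C + 0.6293 T_D = 196.5 and -0.6157 T_C − 0.7771 T_D = -606.4.
Solving simultaneously: T_C = 228.9 N, T_D = 599 N.

T_D ≈ 599 N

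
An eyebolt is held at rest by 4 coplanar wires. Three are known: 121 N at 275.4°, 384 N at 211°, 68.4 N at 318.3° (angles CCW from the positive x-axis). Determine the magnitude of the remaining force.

Sum the known components: ΣF_x = -266.7 N, ΣF_y = -363.7 N.
For equilibrium the remaining force must supply (−ΣF_x, −ΣF_y) = (266.7, 363.7) N.
Magnitude = √((266.7)² + (363.7)²) = 451 N; direction = atan2(363.7, 266.7) = 53.8°.

F ≈ 451 N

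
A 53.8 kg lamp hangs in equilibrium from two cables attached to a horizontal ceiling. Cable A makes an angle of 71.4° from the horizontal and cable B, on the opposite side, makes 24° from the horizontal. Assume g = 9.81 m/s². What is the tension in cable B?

Weight W = 53.8 × 9.81 = 527.8 N acts straight down.
Horizontal: T_A cos 71.4° = T_B cos 24°  →  T_A = 2.864 T_B.
Vertical: T_A sin 71.4° + T_B sin 24° = 527.8.
Substituting the horizontal relation into the vertical equation gives 3.121 T_B = 527.8, so T_B = 169.1 N.

T_B ≈ 169 N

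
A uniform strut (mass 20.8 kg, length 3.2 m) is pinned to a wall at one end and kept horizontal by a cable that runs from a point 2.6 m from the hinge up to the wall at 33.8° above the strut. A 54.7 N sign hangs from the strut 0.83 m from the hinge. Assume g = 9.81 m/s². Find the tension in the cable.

Take torques about the hinge: T sin 33.8° · 2.6 = 20.8×9.81×1.6 + 54.7×0.83 = 371.88 N·m.
So T = 371.88 / (0.5563 × 2.6) = 257.11 N.

T ≈ 257 N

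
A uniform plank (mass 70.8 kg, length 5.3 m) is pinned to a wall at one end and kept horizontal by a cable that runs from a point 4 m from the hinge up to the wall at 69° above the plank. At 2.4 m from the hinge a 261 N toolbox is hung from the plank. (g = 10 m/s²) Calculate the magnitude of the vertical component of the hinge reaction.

Take torques about the hinge: T sin 69° · 4 = 70.8×10×2.65 + 261×2.4 = 2502.6 N·m.
So T = 2502.6 / (0.9336 × 4) = 670.16 N.
ΣF_y = 0: H_y = (70.8×10 + 261) − T sin 69° = 969 − 625.65 = 343.35 N.

|H_y| ≈ 343 N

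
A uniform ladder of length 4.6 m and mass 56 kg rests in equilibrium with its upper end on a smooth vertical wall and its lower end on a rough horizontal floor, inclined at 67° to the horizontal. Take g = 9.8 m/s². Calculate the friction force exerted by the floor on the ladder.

Torques about the foot: N_wall · 4.6 sin 67° = 56×9.8×2.3 cos 67° → N_wall = 116.48 N.
ΣF_x = 0: f_floor = N_wall = 116.48 N.

f ≈ 116 N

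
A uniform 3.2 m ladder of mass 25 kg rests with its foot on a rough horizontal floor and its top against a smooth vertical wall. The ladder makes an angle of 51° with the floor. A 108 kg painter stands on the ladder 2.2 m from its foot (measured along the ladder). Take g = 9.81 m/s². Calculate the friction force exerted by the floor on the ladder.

Torques about the foot: N_wall · 3.2 sin 51° = 25×9.81×1.6 cos 51° + 108×9.81×2.2 cos 51° → N_wall = 689.14 N.
ΣF_x = 0: f_floor = N_wall = 689.14 N.

f ≈ 689 N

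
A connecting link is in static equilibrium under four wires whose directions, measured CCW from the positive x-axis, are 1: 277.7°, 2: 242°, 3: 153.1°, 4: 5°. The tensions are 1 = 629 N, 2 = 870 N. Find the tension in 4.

Resolve: ΣF_x = 629 cos 277.7° + 870 cos 242° + T_3 cos 153.1° + T_4 cos 5° = 0.
        ΣF_y = 629 sin 277.7° + 870 sin 242° + T_3 sin 153.1° + T_4 sin 5° = 0.
The known terms sum to (-324.2, -1391) N, so -0.8918 T_3 + 0.9962 T_4 = 324.2 and 0.4524 T_3 + 0.0872 T_4 = 1391.
Solving simultaneously: T_3 = 2570 N, T_4 = 2626 N.

T_4 ≈ 2630 N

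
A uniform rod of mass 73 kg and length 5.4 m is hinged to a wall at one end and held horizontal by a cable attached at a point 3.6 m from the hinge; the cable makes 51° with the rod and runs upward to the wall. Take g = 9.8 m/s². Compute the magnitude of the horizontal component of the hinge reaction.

Take torques about the hinge: T sin 51° · 3.6 = 73×9.8×2.7 = 1931.6 N·m.
So T = 1931.6 / (0.7771 × 3.6) = 690.41 N.
ΣF_x = 0: H_x = T cos 51° = 434.49 N.

H_x ≈ 434 N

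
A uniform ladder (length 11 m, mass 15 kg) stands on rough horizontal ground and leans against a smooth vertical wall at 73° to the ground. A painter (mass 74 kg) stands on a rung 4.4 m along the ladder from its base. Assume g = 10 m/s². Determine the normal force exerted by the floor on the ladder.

ΣF_y = 0: N_floor = 15×10 + 74×10 = 890 N.

N_floor ≈ 890 N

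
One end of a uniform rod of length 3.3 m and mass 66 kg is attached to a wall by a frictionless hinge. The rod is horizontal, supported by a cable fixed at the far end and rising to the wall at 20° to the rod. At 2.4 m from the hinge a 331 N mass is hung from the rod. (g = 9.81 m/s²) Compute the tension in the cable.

Take torques about the hinge: T sin 20° · 3.3 = 66×9.81×1.65 + 331×2.4 = 1862.7 N·m.
So T = 1862.7 / (0.3420 × 3.3) = 1650.4 N.

T ≈ 1650 N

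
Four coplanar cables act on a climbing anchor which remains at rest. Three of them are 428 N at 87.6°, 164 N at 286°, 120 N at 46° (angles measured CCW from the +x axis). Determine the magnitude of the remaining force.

F ≈ 385 N

Sum the known components: ΣF_x = 146.5 N, ΣF_y = 356.3 N.
For equilibrium the remaining force must supply (−ΣF_x, −ΣF_y) = (-146.5, -356.3) N.
Magnitude = √((-146.5)² + (-356.3)²) = 385.2 N; direction = atan2(-356.3, -146.5) = 247.7°.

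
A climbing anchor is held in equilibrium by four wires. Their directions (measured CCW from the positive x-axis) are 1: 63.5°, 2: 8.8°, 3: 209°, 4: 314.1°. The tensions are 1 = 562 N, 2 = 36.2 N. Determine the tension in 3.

Resolve: ΣF_x = 562 cos 63.5° + 36.2 cos 8.8° + T_3 cos 209° + T_4 cos 314.1° = 0.
        ΣF_y = 562 sin 63.5° + 36.2 sin 8.8° + T_3 sin 209° + T_4 sin 314.1° = 0.
The known terms sum to (286.5, 508.5) N, so -0.8746 T_3 + 0.6959 T_4 = -286.5 and -0.4848 T_3 − 0.7181 T_4 = -508.5.
Solving simultaneously: T_3 = 579.6 N, T_4 = 316.8 N.

T_3 ≈ 580 N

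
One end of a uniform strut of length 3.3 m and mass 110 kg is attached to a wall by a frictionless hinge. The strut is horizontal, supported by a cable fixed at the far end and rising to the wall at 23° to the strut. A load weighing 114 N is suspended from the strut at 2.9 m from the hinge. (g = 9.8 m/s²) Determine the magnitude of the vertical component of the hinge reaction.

Take torques about the hinge: T sin 23° · 3.3 = 110×9.8×1.65 + 114×2.9 = 2109.3 N·m.
So T = 2109.3 / (0.3907 × 3.3) = 1635.9 N.
ΣF_y = 0: H_y = (110×9.8 + 114) − T sin 23° = 1192 − 639.18 = 552.82 N.

|H_y| ≈ 553 N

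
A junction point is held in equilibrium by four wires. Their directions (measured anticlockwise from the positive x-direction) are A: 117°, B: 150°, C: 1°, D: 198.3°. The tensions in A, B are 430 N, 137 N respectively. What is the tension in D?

T_D ≈ 1540 N

Resolve: ΣF_x = 430 cos 117° + 137 cos 150° + T_C cos 1° + T_D cos 198.3° = 0.
        ΣF_y = 430 sin 117° + 137 sin 150° + T_C sin 1° + T_D sin 198.3° = 0.
The known terms sum to (-313.9, 451.6) N, so 0.9998 T_C − 0.9494 T_D = 313.9 and 0.0175 T_C − 0.3140 T_D = -451.6.
Solving simultaneously: T_C = 1773 N, T_D = 1537 N.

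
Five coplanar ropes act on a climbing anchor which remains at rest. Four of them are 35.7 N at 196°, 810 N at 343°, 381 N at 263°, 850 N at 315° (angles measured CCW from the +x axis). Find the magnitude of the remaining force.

F ≈ 1780 N

Sum the known components: ΣF_x = 1295 N, ΣF_y = -1226 N.
For equilibrium the remaining force must supply (−ΣF_x, −ΣF_y) = (-1295, 1226) N.
Magnitude = √((-1295)² + (1226)²) = 1783 N; direction = atan2(1226, -1295) = 136.6°.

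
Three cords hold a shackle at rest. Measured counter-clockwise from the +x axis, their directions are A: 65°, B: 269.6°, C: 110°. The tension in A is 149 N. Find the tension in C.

Resolve: ΣF_x = 149 cos 65° + T_B cos 269.6° + T_C cos 110° = 0.
        ΣF_y = 149 sin 65° + T_B sin 269.6° + T_C sin 110° = 0.
The known terms sum to (62.97, 135) N, so -0.0070 T_B − 0.3420 T_C = -62.97 and -1.0000 T_B + 0.9397 T_C = -135.
Solving simultaneously: T_B = 302.3 N, T_C = 177.9 N.

T_C ≈ 178 N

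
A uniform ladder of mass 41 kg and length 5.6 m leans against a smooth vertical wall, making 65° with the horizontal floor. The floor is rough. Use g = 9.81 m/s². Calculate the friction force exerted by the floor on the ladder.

Torques about the foot: N_wall · 5.6 sin 65° = 41×9.81×2.8 cos 65° → N_wall = 93.777 N.
ΣF_x = 0: f_floor = N_wall = 93.777 N.

f ≈ 93.8 N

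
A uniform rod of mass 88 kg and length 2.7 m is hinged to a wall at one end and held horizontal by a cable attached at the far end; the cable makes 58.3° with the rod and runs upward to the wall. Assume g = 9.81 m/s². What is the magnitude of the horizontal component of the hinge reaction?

H_x ≈ 267 N

Take torques about the hinge: T sin 58.3° · 2.7 = 88×9.81×1.35 = 1165.4 N·m.
So T = 1165.4 / (0.8508 × 2.7) = 507.33 N.
ΣF_x = 0: H_x = T cos 58.3° = 266.59 N.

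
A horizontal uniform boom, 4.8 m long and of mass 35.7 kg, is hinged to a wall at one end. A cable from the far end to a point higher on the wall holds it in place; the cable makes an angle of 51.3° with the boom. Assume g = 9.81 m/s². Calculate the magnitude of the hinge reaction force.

|H| ≈ 224 N

Take torques about the hinge: T sin 51.3° · 4.8 = 35.7×9.81×2.4 = 840.52 N·m.
So T = 840.52 / (0.7804 × 4.8) = 224.37 N.
ΣF_x = 0: H_x = T cos 51.3° = 140.29 N.
ΣF_y = 0: H_y = (35.7×9.81) − T sin 51.3° = 350.22 − 175.11 = 175.11 N.
|H| = √(H_x² + H_y²) = √((140.29)² + (175.11)²) = 224.37 N.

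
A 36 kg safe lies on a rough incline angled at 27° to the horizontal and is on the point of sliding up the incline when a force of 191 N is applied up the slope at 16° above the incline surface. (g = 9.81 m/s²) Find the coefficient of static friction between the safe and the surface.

μ ≈ 0.0888

On the verge of sliding up the incline, friction is at its maximum μN and acts down the slope.
Perpendicular to incline: N = W cos 27° − P sin 16° = 314.7 − 52.65 = 262 N.
Along incline: P cos 16° − μN = W sin 27° → μ = −(W sin 27° − P cos 16°) / N = 0.08881.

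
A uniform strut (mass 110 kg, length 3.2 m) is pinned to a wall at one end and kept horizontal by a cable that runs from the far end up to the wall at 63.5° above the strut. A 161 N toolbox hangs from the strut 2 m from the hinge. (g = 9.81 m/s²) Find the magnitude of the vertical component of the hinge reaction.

|H_y| ≈ 600 N

Take torques about the hinge: T sin 63.5° · 3.2 = 110×9.81×1.6 + 161×2 = 2048.6 N·m.
So T = 2048.6 / (0.8949 × 3.2) = 715.33 N.
ΣF_y = 0: H_y = (110×9.81 + 161) − T sin 63.5° = 1240.1 − 640.18 = 599.92 N.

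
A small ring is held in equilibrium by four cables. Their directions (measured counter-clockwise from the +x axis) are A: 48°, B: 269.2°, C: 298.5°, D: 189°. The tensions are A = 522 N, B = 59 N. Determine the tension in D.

T_D ≈ 491 N

Resolve: ΣF_x = 522 cos 48° + 59 cos 269.2° + T_C cos 298.5° + T_D cos 189° = 0.
        ΣF_y = 522 sin 48° + 59 sin 269.2° + T_C sin 298.5° + T_D sin 189° = 0.
The known terms sum to (348.5, 328.9) N, so 0.4772 T_C − 0.9877 T_D = -348.5 and -0.8788 T_C − 0.1564 T_D = -328.9.
Solving simultaneously: T_C = 286.8 N, T_D = 491.4 N.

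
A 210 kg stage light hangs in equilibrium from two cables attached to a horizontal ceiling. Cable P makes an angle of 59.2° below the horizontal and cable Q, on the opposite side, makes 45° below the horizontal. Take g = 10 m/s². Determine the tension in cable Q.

Weight W = 210 × 10 = 2100 N acts straight down.
Horizontal: T_P cos 59.2° = T_Q cos 45°  →  T_P = 1.381 T_Q.
Vertical: T_P sin 59.2° + T_Q sin 45° = 2100.
Substituting the horizontal relation into the vertical equation gives 1.893 T_Q = 2100, so T_Q = 1109 N.

T_Q ≈ 1110 N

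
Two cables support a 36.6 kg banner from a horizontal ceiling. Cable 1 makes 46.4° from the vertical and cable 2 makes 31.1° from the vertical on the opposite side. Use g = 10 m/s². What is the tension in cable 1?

Angles from the horizontal: cable 1 is 90° − 46.4° = 43.6°, cable 2 is 90° − 31.1° = 58.9°.
Weight W = 36.6 × 10 = 366 N acts straight down.
Horizontal: T_1 cos 43.6° = T_2 cos 58.9°  →  T_2 = 1.402 T_1.
Vertical: T_1 sin 43.6° + T_2 sin 58.9° = 366.
Substituting the horizontal relation into the vertical equation gives 1.89 T_1 = 366, so T_1 = 193.6 N.

T_1 ≈ 194 N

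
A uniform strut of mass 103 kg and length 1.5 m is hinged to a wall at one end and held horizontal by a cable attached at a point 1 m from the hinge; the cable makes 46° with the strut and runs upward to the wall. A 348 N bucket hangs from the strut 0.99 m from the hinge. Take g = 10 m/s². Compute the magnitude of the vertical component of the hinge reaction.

Take torques about the hinge: T sin 46° · 1 = 103×10×0.75 + 348×0.99 = 1117 N·m.
So T = 1117 / (0.7193 × 1) = 1552.8 N.
ΣF_y = 0: H_y = (103×10 + 348) − T sin 46° = 1378 − 1117 = 260.98 N.

|H_y| ≈ 261 N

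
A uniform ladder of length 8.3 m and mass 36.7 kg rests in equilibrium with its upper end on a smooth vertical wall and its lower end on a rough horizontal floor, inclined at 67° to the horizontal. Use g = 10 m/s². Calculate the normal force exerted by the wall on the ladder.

Torques about the foot: N_wall · 8.3 sin 67° = 36.7×10×4.15 cos 67° → N_wall = 77.891 N.

N_wall ≈ 77.9 N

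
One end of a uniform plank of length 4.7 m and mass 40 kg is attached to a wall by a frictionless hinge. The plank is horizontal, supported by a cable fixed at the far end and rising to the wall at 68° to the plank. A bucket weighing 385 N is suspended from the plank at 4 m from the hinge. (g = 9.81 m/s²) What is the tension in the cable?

Take torques about the hinge: T sin 68° · 4.7 = 40×9.81×2.35 + 385×4 = 2462.1 N·m.
So T = 2462.1 / (0.9272 × 4.7) = 565 N.

T ≈ 565 N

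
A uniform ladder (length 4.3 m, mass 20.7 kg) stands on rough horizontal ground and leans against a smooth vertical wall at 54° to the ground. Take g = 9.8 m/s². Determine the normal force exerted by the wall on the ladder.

N_wall ≈ 73.7 N

Torques about the foot: N_wall · 4.3 sin 54° = 20.7×9.8×2.15 cos 54° → N_wall = 73.693 N.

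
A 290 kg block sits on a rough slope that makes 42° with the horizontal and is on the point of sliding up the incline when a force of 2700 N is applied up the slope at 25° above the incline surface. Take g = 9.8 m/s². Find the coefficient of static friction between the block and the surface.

μ ≈ 0.562

On the verge of sliding up the incline, friction is at its maximum μN and acts down the slope.
Perpendicular to incline: N = W cos 42° − P sin 25° = 2112 − 1141 = 970.9 N.
Along incline: P cos 25° − μN = W sin 42° → μ = −(W sin 42° − P cos 25°) / N = 0.5617.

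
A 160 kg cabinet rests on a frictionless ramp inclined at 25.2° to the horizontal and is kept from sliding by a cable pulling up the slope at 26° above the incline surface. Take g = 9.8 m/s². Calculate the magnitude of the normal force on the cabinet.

N ≈ 1090 N

Take axes along and perpendicular to the incline. Weight components: W sin 25.2° = 667.6 N down-slope, W cos 25.2° = 1419 N into the surface.
Along incline: T cos 26° = W sin 25.2° → T = 742.8 N.
Perpendicular: N = W cos 25.2° − T sin 26° = 1093 N.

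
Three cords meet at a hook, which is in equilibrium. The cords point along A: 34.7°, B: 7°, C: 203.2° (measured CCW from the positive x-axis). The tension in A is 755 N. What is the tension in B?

Resolve: ΣF_x = 755 cos 34.7° + T_B cos 7° + T_C cos 203.2° = 0.
        ΣF_y = 755 sin 34.7° + T_B sin 7° + T_C sin 203.2° = 0.
The known terms sum to (620.7, 429.8) N, so 0.9925 T_B − 0.9191 T_C = -620.7 and 0.1219 T_B − 0.3939 T_C = -429.8.
Solving simultaneously: T_B = 539.5 N, T_C = 1258 N.

T_B ≈ 540 N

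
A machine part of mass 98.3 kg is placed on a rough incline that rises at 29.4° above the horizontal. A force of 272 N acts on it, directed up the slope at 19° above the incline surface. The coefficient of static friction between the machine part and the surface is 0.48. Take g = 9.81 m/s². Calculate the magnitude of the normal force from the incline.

Axes along / perpendicular to the incline. W sin 29.4° = 473.4 N down-slope; W cos 29.4° = 840.1 N into the surface.
Perpendicular: N = W cos 29.4° − P sin 19° = 840.1 − 88.55 = 751.6 N.
Along incline: P cos 19° + f = W sin 29.4° (friction acts up-slope) → f = 473.4 − 257.2 = 216.2 N.
|f| = 216.2 N ≤ μN = 360.8 N, so the machine part is indeed static.

N ≈ 752 N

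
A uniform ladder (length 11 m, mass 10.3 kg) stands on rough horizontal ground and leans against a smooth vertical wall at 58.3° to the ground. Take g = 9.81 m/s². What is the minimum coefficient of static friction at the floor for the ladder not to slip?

μ_min ≈ 0.309

ΣF_y = 0: N_floor = 10.3×9.81 = 101.04 N.
Torques about the foot: N_wall · 11 sin 58.3° = 10.3×9.81×5.5 cos 58.3° → N_wall = 31.203 N.
ΣF_x = 0: f_floor = N_wall = 31.203 N.
μ_min = f_floor / N_floor = 31.203 / 101.04 = 0.3088.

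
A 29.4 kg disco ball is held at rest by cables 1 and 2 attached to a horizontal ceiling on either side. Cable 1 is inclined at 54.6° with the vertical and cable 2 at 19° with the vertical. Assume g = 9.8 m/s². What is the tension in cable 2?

T_2 ≈ 245 N

Angles from the horizontal: cable 1 is 90° − 54.6° = 35.4°, cable 2 is 90° − 19° = 71°.
Weight W = 29.4 × 9.8 = 288.1 N acts straight down.
Horizontal: T_1 cos 35.4° = T_2 cos 71°  →  T_1 = 0.3994 T_2.
Vertical: T_1 sin 35.4° + T_2 sin 71° = 288.1.
Substituting the horizontal relation into the vertical equation gives 1.177 T_2 = 288.1, so T_2 = 244.8 N.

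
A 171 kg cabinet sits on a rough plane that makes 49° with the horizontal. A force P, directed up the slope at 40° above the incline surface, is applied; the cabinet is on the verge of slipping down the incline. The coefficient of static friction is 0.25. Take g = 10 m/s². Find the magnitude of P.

On the verge of sliding down the incline, friction equals μN and acts up the slope.
Perpendicular: N + P sin 40° = W cos 49° = 1122 N.
Along incline: P cos 40° + μN = W sin 49° with W sin 49° = 1291 N.
Solving the pair for P and N: P = 1669 N, N = 49.3 N (and f = μN = 12.32 N).

P ≈ 1670 N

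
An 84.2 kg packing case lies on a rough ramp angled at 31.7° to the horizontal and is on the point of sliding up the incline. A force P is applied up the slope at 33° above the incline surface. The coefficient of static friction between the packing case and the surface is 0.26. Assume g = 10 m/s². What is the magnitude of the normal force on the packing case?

On the verge of sliding up the incline, friction equals μN and acts down the slope.
Perpendicular: N + P sin 33° = W cos 31.7° = 716.4 N.
Along incline: P cos 33° = W sin 31.7° + μN  with W sin 31.7° = 442.4 N.
Solving the pair for P and N: P = 641.4 N, N = 367.1 N (and f = μN = 95.44 N).

N ≈ 367 N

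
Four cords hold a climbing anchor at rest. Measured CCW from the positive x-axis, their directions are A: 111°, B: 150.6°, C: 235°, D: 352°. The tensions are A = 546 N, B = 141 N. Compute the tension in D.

Resolve: ΣF_x = 546 cos 111° + 141 cos 150.6° + T_C cos 235° + T_D cos 352° = 0.
        ΣF_y = 546 sin 111° + 141 sin 150.6° + T_C sin 235° + T_D sin 352° = 0.
The known terms sum to (-318.5, 579) N, so -0.5736 T_C + 0.9903 T_D = 318.5 and -0.8192 T_C − 0.1392 T_D = -579.
Solving simultaneously: T_C = 593.7 N, T_D = 665.5 N.

T_D ≈ 666 N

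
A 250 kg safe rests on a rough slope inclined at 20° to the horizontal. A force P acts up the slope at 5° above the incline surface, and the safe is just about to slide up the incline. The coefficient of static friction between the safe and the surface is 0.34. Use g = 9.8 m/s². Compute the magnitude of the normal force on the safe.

N ≈ 2160 N

On the verge of sliding up the incline, friction equals μN and acts down the slope.
Perpendicular: N + P sin 5° = W cos 20° = 2302 N.
Along incline: P cos 5° = W sin 20° + μN  with W sin 20° = 837.9 N.
Solving the pair for P and N: P = 1580 N, N = 2165 N (and f = μN = 735.9 N).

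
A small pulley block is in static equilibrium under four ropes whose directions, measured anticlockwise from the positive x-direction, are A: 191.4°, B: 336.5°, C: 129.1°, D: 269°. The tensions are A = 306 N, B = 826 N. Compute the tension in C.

Resolve: ΣF_x = 306 cos 191.4° + 826 cos 336.5° + T_C cos 129.1° + T_D cos 269° = 0.
        ΣF_y = 306 sin 191.4° + 826 sin 336.5° + T_C sin 129.1° + T_D sin 269° = 0.
The known terms sum to (457.5, -389.8) N, so -0.6307 T_C − 0.0175 T_D = -457.5 and 0.7760 T_C − 0.9998 T_D = 389.8.
Solving simultaneously: T_C = 720.8 N, T_D = 169.5 N.

T_C ≈ 721 N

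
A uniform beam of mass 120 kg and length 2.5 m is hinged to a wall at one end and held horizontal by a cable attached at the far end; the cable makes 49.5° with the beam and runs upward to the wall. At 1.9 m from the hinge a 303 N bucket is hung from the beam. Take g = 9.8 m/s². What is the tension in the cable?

T ≈ 1080 N

Take torques about the hinge: T sin 49.5° · 2.5 = 120×9.8×1.25 + 303×1.9 = 2045.7 N·m.
So T = 2045.7 / (0.7604 × 2.5) = 1076.1 N.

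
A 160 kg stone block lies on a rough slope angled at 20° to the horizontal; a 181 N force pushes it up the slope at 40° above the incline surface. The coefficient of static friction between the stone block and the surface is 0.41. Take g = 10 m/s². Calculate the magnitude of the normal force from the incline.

N ≈ 1390 N

Axes along / perpendicular to the incline. W sin 20° = 547.2 N down-slope; W cos 20° = 1504 N into the surface.
Perpendicular: N = W cos 20° − P sin 40° = 1504 − 116.3 = 1387 N.
Along incline: P cos 40° + f = W sin 20° (friction acts up-slope) → f = 547.2 − 138.7 = 408.6 N.
|f| = 408.6 N ≤ μN = 568.7 N, so the stone block is indeed static.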